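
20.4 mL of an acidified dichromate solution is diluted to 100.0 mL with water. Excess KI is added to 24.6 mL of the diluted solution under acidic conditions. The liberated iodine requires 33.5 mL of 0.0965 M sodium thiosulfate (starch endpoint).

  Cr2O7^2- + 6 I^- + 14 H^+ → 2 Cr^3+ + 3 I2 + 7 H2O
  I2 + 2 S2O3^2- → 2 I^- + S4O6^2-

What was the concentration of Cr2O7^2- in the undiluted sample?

n(S2O3^2-) = 0.0335 × 0.0965 = 3.23 × 10^-3 mol
n(I2) = n(S2O3^2-)/2 = 1.62 × 10^-3 mol
From the 1:3 ratio, n(Cr2O7^2-) in the aliquot = 1/3 × 1.62 × 10^-3 = 5.39 × 10^-4 mol
[Cr2O7^2-]_dilute = 5.39 × 10^-4 / 0.0246 = 0.0219 mol/L
[Cr2O7^2-]_original = 0.0219 × 100.0/20.4 = 0.107 mol/L

0.107 M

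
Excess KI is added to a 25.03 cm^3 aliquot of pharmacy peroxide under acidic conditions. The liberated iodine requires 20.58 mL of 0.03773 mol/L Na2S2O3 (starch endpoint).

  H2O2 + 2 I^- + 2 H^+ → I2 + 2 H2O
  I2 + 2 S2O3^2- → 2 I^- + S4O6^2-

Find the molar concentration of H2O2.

n(S2O3^2-) = 0.02058 × 0.03773 = 7.765 × 10^-4 mol
n(I2) = n(S2O3^2-)/2 = 3.882 × 10^-4 mol
n(H2O2) in the aliquot = 3.882 × 10^-4 mol (1:1 ratio)
[H2O2] = 3.882 × 10^-4 / 0.02503 = 0.01551 mol/L

0.01551 mol/L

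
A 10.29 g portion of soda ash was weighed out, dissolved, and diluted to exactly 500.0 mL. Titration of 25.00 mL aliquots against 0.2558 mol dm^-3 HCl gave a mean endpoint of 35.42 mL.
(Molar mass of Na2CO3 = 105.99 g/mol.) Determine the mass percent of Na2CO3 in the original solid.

Na2CO3 + 2 HCl → 2 NaCl + H2O + CO2
n(HCl) per titration = 0.03542 × 0.2558 = 9.060 × 10^-3 mol
From the 1:2 ratio, n(Na2CO3) in each aliquot = 1/2 × 9.060 × 10^-3 = 4.530 × 10^-3 mol
n(Na2CO3) in the whole flask = 4.530 × 10^-3 × 500.0/25.00 = 0.09060 mol
mass of Na2CO3 = 0.09060 × 105.99 = 9.603 g
% Na2CO3 = 9.603 / 10.29 × 100 = 93.33 %

93.33 %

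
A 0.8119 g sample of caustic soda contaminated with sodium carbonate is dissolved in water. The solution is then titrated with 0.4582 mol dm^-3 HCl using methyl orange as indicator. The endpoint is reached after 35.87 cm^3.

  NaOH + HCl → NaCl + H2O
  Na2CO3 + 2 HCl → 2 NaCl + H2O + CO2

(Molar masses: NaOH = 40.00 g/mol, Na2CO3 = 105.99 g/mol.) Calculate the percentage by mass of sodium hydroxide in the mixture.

22.41 %

n(HCl) = 0.03587 × 0.4582 = 0.01644 mol
Let x = n(NaOH), y = n(Na2CO3).
Titrant: 1x + 2y = 0.01644;  mass: 40.00x + 105.99y = 0.8119
Solving, x = 4.548 × 10^-3 mol, y = 5.944 × 10^-3 mol
mass of NaOH = 4.548 × 10^-3 × 40.00 = 0.1819 g
% NaOH = 0.1819 / 0.8119 × 100 = 22.41 %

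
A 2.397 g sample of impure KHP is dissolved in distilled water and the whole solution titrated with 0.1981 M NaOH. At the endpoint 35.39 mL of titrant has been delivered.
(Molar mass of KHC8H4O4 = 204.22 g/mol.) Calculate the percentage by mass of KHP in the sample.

KHC8H4O4 + NaOH → KNaC8H4O4 + H2O
n(NaOH) = 0.03539 L × 0.1981 mol/L = 7.011 × 10^-3 mol
n(KHC8H4O4) = 7.011 × 10^-3 mol (1:1 ratio)
mass of KHC8H4O4 = 7.011 × 10^-3 × 204.22 g/mol = 1.432 g
% KHC8H4O4 = 1.432 / 2.397 × 100 = 59.73 %

59.73 %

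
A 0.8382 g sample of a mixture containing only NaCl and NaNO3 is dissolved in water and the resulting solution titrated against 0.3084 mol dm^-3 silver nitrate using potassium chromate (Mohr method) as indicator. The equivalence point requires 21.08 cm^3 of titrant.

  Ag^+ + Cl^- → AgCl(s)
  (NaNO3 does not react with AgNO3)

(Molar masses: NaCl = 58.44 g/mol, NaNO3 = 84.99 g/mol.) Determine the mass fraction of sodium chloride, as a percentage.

n(AgNO3) = 0.02108 × 0.3084 = 6.501 × 10^-3 mol
Let x = n(NaCl), y = n(NaNO3).
Titrant: 1x = 6.501 × 10^-3;  mass: 58.44x + 84.99y = 0.8382
Solving, x = 6.501 × 10^-3 mol, y = 5.392 × 10^-3 mol
mass of NaCl = 6.501 × 10^-3 × 58.44 = 0.3799 g
% NaCl = 0.3799 / 0.8382 × 100 = 45.33 %

45.33 %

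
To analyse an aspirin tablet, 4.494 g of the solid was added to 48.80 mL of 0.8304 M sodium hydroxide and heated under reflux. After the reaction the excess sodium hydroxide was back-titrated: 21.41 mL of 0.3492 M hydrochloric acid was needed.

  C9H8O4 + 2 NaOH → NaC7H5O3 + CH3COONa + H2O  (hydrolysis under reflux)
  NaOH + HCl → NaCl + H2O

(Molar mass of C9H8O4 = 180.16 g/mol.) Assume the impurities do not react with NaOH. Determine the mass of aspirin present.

2.977 g

n(NaOH) added = 0.04880 × 0.8304 = 0.04052 mol
n(HCl) used in back-titration = 0.02141 × 0.3492 = 7.476 × 10^-3 mol
n(NaOH) left over = 7.476 × 10^-3 mol (1:1 ratio)
n(NaOH) consumed by analyte = 0.04052 − 7.476 × 10^-3 = 0.03305 mol
From the 1:2 ratio, n(C9H8O4) = 1/2 × 0.03305 = 0.01652 mol
mass of C9H8O4 = 0.01652 × 180.16 = 2.977 g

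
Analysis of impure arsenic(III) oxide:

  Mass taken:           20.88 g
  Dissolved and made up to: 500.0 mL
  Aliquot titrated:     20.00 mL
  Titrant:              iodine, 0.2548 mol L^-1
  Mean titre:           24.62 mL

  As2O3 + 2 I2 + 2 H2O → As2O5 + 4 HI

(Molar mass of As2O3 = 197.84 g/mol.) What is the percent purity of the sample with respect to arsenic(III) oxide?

74.30 %

n(I2) per titration = 0.02462 × 0.2548 = 6.273 × 10^-3 mol
From the 1:2 ratio, n(As2O3) in each aliquot = 1/2 × 6.273 × 10^-3 = 3.137 × 10^-3 mol
n(As2O3) in the whole flask = 3.137 × 10^-3 × 500.0/20.00 = 0.07841 mol
mass of As2O3 = 0.07841 × 197.84 = 15.51 g
% As2O3 = 15.51 / 20.88 × 100 = 74.30 %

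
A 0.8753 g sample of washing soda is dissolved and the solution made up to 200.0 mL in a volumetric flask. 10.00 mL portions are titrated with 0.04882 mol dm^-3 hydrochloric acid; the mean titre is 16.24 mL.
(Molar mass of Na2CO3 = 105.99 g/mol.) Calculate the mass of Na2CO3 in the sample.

Na2CO3 + 2 HCl → 2 NaCl + H2O + CO2
n(HCl) per titration = 0.01624 × 0.04882 = 7.928 × 10^-4 mol
From the 1:2 ratio, n(Na2CO3) in each aliquot = 1/2 × 7.928 × 10^-4 = 3.964 × 10^-4 mol
n(Na2CO3) in the whole flask = 3.964 × 10^-4 × 200.0/10.00 = 7.928 × 10^-3 mol
mass of Na2CO3 = 7.928 × 10^-3 × 105.99 = 0.8403 g

0.8403 g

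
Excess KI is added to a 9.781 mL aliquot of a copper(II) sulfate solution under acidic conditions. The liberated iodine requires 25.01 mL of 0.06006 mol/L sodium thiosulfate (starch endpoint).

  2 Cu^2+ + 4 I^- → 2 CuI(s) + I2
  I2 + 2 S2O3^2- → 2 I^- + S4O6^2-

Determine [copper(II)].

n(S2O3^2-) = 0.02501 × 0.06006 = 1.502 × 10^-3 mol
n(I2) = n(S2O3^2-)/2 = 7.511 × 10^-4 mol
From the 2:1 ratio, n(Cu2+) in the aliquot = 2/1 × 7.511 × 10^-4 = 1.502 × 10^-3 mol
[Cu2+] = 1.502 × 10^-3 / 0.009781 = 0.1536 mol/L

0.1536 mol/L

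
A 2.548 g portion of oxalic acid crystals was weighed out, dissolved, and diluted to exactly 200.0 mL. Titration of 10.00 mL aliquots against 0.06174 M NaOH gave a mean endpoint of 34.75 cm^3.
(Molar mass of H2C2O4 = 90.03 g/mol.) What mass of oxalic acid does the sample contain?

H2C2O4 + 2 NaOH → Na2C2O4 + 2 H2O
n(NaOH) per titration = 0.03475 × 0.06174 = 2.145 × 10^-3 mol
From the 1:2 ratio, n(H2C2O4) in each aliquot = 1/2 × 2.145 × 10^-3 = 1.073 × 10^-3 mol
n(H2C2O4) in the whole flask = 1.073 × 10^-3 × 200.0/10.00 = 0.02145 mol
mass of H2C2O4 = 0.02145 × 90.03 = 1.932 g

1.932 g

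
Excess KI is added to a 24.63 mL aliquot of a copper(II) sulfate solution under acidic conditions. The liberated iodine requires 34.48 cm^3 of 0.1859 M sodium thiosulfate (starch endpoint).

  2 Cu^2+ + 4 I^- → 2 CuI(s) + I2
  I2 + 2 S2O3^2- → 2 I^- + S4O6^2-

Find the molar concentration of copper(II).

n(S2O3^2-) = 0.03448 × 0.1859 = 6.410 × 10^-3 mol
n(I2) = n(S2O3^2-)/2 = 3.205 × 10^-3 mol
From the 2:1 ratio, n(Cu2+) in the aliquot = 2/1 × 3.205 × 10^-3 = 6.410 × 10^-3 mol
[Cu2+] = 6.410 × 10^-3 / 0.02463 = 0.2602 mol/L

0.2602 M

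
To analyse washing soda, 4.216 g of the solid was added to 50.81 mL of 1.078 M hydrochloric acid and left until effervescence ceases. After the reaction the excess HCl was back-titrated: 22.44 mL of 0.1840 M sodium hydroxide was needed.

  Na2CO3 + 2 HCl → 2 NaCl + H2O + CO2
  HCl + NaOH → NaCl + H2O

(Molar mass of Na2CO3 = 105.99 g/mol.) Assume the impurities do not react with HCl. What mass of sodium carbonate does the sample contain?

n(HCl) added = 0.05081 × 1.078 = 0.05477 mol
n(NaOH) used in back-titration = 0.02244 × 0.1840 = 4.129 × 10^-3 mol
n(HCl) left over = 4.129 × 10^-3 mol (1:1 ratio)
n(HCl) consumed by analyte = 0.05477 − 4.129 × 10^-3 = 0.05064 mol
From the 1:2 ratio, n(Na2CO3) = 1/2 × 0.05064 = 0.02532 mol
mass of Na2CO3 = 0.02532 × 105.99 = 2.684 g

2.684 g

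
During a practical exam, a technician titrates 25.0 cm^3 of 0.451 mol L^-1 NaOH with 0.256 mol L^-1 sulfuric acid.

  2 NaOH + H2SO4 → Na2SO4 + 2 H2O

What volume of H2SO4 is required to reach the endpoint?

n(NaOH) = 0.0250 L × 0.451 mol/L = 0.0113 mol
From the 1:2 stoichiometry, n(H2SO4) = 1/2 × 0.0113 = 5.64 × 10^-3 mol
V(H2SO4) = 5.64 × 10^-3 mol / 0.256 mol/L = 0.0220 L = 22.0 mL

22.0 mL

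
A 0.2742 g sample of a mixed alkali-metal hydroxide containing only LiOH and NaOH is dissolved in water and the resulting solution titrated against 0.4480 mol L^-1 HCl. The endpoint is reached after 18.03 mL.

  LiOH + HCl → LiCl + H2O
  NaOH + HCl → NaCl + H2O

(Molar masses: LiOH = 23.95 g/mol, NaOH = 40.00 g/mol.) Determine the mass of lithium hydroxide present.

0.07297 g

n(HCl) = 0.01803 × 0.4480 = 8.077 × 10^-3 mol
Let x = n(LiOH), y = n(NaOH).
Titrant: 1x + 1y = 8.077 × 10^-3;  mass: 23.95x + 40.00y = 0.2742
Solving, x = 3.047 × 10^-3 mol, y = 5.031 × 10^-3 mol
mass of LiOH = 3.047 × 10^-3 × 23.95 = 0.07297 g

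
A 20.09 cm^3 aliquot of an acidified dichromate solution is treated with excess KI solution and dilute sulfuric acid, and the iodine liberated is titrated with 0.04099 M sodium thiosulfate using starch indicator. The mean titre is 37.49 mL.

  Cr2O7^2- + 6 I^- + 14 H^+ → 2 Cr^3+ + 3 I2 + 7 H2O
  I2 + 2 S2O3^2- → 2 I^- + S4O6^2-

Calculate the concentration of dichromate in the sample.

n(S2O3^2-) = 0.03749 × 0.04099 = 1.537 × 10^-3 mol
n(I2) = n(S2O3^2-)/2 = 7.684 × 10^-4 mol
From the 1:3 ratio, n(Cr2O7^2-) in the aliquot = 1/3 × 7.684 × 10^-4 = 2.561 × 10^-4 mol
[Cr2O7^2-] = 2.561 × 10^-4 / 0.02009 = 0.01275 mol/L

0.01275 M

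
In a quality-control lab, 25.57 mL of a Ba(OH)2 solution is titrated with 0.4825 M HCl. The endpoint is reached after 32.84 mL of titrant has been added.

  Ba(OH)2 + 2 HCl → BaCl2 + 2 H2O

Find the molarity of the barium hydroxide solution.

0.3098 M

n(HCl) = 0.03284 L × 0.4825 mol/L = 0.01585 mol
From the 1:2 mole ratio, n(Ba(OH)2) = 1/2 × 0.01585 = 7.923 × 10^-3 mol
[Ba(OH)2] = 7.923 × 10^-3 mol / 0.02557 L = 0.3098 mol/L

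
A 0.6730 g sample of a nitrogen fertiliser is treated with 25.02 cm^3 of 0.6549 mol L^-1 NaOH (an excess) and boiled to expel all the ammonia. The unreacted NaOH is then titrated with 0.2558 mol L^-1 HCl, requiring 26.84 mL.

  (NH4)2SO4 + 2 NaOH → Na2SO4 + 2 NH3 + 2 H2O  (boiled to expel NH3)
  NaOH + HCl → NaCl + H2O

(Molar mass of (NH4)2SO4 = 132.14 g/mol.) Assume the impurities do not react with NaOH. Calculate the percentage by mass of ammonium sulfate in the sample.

n(NaOH) added = 0.02502 × 0.6549 = 0.01639 mol
n(HCl) used in back-titration = 0.02684 × 0.2558 = 6.866 × 10^-3 mol
n(NaOH) left over = 6.866 × 10^-3 mol (1:1 ratio)
n(NaOH) consumed by analyte = 0.01639 − 6.866 × 10^-3 = 9.520 × 10^-3 mol
From the 1:2 ratio, n((NH4)2SO4) = 1/2 × 9.520 × 10^-3 = 4.760 × 10^-3 mol
mass of (NH4)2SO4 = 4.760 × 10^-3 × 132.14 = 0.6290 g
% (NH4)2SO4 = 0.6290 / 0.6730 × 100 = 93.46 %

93.46 %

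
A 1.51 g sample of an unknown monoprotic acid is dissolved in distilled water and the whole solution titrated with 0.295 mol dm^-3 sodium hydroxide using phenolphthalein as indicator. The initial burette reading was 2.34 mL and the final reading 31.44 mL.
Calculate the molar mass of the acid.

n(NaOH) = 0.0291 L × 0.295 mol/L = 8.58 × 10^-3 mol
n(HA) = 8.58 × 10^-3 mol (1:1 ratio)
M = m / n = 1.51 g / 8.58 × 10^-3 mol = 176 g/mol

176 g/mol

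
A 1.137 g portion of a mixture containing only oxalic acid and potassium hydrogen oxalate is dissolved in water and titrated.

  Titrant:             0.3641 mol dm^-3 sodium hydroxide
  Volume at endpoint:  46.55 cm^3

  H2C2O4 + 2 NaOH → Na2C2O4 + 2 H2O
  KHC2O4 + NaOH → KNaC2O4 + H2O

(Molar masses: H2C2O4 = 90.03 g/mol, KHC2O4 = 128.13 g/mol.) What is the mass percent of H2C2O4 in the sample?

49.28 %

n(NaOH) = 0.04655 × 0.3641 = 0.01695 mol
Let x = n(H2C2O4), y = n(KHC2O4).
Titrant: 2x + 1y = 0.01695;  mass: 90.03x + 128.13y = 1.137
Solving, x = 6.224 × 10^-3 mol, y = 4.500 × 10^-3 mol
mass of H2C2O4 = 6.224 × 10^-3 × 90.03 = 0.5604 g
% H2C2O4 = 0.5604 / 1.137 × 100 = 49.28 %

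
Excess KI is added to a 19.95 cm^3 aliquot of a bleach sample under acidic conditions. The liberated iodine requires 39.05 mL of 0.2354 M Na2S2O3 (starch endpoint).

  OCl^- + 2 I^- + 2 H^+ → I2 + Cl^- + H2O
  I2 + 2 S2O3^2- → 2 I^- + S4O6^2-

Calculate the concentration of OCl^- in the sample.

0.2304 M

n(S2O3^2-) = 0.03905 × 0.2354 = 9.192 × 10^-3 mol
n(I2) = n(S2O3^2-)/2 = 4.596 × 10^-3 mol
n(OCl^-) in the aliquot = 4.596 × 10^-3 mol (1:1 ratio)
[OCl^-] = 4.596 × 10^-3 / 0.01995 = 0.2304 mol/L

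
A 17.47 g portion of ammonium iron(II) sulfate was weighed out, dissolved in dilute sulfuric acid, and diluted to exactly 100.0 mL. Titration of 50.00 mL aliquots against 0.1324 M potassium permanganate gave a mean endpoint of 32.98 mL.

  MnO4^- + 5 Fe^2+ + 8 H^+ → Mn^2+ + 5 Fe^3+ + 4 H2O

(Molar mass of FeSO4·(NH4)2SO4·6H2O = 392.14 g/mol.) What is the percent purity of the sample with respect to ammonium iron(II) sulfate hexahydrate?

n(KMnO4) per titration = 0.03298 × 0.1324 = 4.367 × 10^-3 mol
From the 5:1 ratio, n(FeSO4·(NH4)2SO4·6H2O) in each aliquot = 5/1 × 4.367 × 10^-3 = 0.02183 mol
n(FeSO4·(NH4)2SO4·6H2O) in the whole flask = 0.02183 × 100.0/50.00 = 0.04367 mol
mass of FeSO4·(NH4)2SO4·6H2O = 0.04367 × 392.14 = 17.12 g
% FeSO4·(NH4)2SO4·6H2O = 17.12 / 17.47 × 100 = 98.01 %

98.01 %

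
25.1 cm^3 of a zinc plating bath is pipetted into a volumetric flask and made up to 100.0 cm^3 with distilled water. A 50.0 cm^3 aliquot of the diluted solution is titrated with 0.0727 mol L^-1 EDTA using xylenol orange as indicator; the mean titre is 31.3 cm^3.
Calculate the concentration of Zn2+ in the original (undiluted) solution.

Zn^2+ + EDTA^4- → [Zn(EDTA)]^2-
n(EDTA) = 0.0313 × 0.0727 = 2.28 × 10^-3 mol
n(Zn2+) in the aliquot = 2.28 × 10^-3 mol (1:1 ratio)
[Zn2+]_dilute = 2.28 × 10^-3 / 0.0500 = 0.0455 mol/L
Dilution factor = 100.0 / 25.1 = 3.984
[Zn2+]_stock = 0.0455 × 3.984 = 0.181 mol/L

0.181 mol/L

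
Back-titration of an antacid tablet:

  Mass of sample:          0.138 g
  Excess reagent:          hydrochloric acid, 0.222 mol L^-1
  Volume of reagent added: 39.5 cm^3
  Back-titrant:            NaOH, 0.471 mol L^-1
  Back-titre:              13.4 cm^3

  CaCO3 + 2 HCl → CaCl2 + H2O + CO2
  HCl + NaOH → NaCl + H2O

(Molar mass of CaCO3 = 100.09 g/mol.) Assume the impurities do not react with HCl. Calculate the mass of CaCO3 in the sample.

n(HCl) added = 0.0395 × 0.222 = 8.77 × 10^-3 mol
n(NaOH) used in back-titration = 0.0134 × 0.471 = 6.31 × 10^-3 mol
n(HCl) left over = 6.31 × 10^-3 mol (1:1 ratio)
n(HCl) consumed by analyte = 8.77 × 10^-3 − 6.31 × 10^-3 = 2.46 × 10^-3 mol
From the 1:2 ratio, n(CaCO3) = 1/2 × 2.46 × 10^-3 = 1.23 × 10^-3 mol
mass of CaCO3 = 1.23 × 10^-3 × 100.09 = 0.123 g

0.123 g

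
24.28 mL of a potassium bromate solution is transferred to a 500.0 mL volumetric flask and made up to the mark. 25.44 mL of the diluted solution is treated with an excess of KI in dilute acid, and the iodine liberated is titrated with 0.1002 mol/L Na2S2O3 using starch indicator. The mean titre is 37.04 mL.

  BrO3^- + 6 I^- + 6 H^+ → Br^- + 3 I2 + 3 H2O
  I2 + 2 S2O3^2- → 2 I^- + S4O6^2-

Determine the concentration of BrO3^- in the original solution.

n(S2O3^2-) = 0.03704 × 0.1002 = 3.711 × 10^-3 mol
n(I2) = n(S2O3^2-)/2 = 1.856 × 10^-3 mol
From the 1:3 ratio, n(BrO3^-) in the aliquot = 1/3 × 1.856 × 10^-3 = 6.186 × 10^-4 mol
[BrO3^-]_dilute = 6.186 × 10^-4 / 0.02544 = 0.02431 mol/L
[BrO3^-]_original = 0.02431 × 500.0/24.28 = 0.5007 mol/L

0.5007 mol/L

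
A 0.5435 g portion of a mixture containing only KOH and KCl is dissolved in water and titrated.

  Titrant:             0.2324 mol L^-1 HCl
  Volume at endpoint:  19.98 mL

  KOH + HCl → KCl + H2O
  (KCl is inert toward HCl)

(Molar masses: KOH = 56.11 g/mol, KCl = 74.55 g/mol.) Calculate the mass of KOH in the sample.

0.2605 g

n(HCl) = 0.01998 × 0.2324 = 4.643 × 10^-3 mol
Let x = n(KOH), y = n(KCl).
Titrant: 1x = 4.643 × 10^-3;  mass: 56.11x + 74.55y = 0.5435
Solving, x = 4.643 × 10^-3 mol, y = 3.796 × 10^-3 mol
mass of KOH = 4.643 × 10^-3 × 56.11 = 0.2605 g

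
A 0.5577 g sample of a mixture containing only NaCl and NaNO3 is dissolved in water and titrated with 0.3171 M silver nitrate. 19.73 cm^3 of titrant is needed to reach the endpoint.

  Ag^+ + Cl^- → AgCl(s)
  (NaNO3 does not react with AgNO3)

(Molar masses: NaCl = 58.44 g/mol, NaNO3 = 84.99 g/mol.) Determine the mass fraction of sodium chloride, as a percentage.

65.56 %

n(AgNO3) = 0.01973 × 0.3171 = 6.256 × 10^-3 mol
Let x = n(NaCl), y = n(NaNO3).
Titrant: 1x = 6.256 × 10^-3;  mass: 58.44x + 84.99y = 0.5577
Solving, x = 6.256 × 10^-3 mol, y = 2.260 × 10^-3 mol
mass of NaCl = 6.256 × 10^-3 × 58.44 = 0.3656 g
% NaCl = 0.3656 / 0.5577 × 100 = 65.56 %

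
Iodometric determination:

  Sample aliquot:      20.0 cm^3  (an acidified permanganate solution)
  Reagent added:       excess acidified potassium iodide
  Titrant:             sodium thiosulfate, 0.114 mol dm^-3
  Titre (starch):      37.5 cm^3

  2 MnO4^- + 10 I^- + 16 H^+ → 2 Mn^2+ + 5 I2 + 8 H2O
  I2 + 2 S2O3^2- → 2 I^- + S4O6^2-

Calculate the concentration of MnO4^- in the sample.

n(S2O3^2-) = 0.0375 × 0.114 = 4.28 × 10^-3 mol
n(I2) = n(S2O3^2-)/2 = 2.14 × 10^-3 mol
From the 2:5 ratio, n(MnO4^-) in the aliquot = 2/5 × 2.14 × 10^-3 = 8.55 × 10^-4 mol
[MnO4^-] = 8.55 × 10^-4 / 0.0200 = 0.0428 mol/L

0.0428 mol/L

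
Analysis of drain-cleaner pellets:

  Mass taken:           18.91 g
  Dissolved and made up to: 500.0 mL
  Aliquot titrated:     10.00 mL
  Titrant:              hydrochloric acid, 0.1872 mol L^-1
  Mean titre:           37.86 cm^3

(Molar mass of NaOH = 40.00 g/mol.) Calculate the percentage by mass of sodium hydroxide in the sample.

74.96 %

NaOH + HCl → NaCl + H2O
n(HCl) per titration = 0.03786 × 0.1872 = 7.087 × 10^-3 mol
n(NaOH) in each aliquot = 7.087 × 10^-3 mol (1:1 ratio)
n(NaOH) in the whole flask = 7.087 × 10^-3 × 500.0/10.00 = 0.3544 mol
mass of NaOH = 0.3544 × 40.00 = 14.17 g
% NaOH = 14.17 / 18.91 × 100 = 74.96 %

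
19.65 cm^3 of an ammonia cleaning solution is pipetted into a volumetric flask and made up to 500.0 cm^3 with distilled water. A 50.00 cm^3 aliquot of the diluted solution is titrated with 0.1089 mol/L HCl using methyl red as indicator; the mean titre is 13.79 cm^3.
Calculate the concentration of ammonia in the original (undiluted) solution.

0.7642 mol/L

NH3 + HCl → NH4Cl
n(HCl) = 0.01379 × 0.1089 = 1.502 × 10^-3 mol
n(NH3) in the aliquot = 1.502 × 10^-3 mol (1:1 ratio)
[NH3]_dilute = 1.502 × 10^-3 / 0.05000 = 0.03003 mol/L
Dilution factor = 500.0 / 19.65 = 25.45
[NH3]_stock = 0.03003 × 25.45 = 0.7642 mol/L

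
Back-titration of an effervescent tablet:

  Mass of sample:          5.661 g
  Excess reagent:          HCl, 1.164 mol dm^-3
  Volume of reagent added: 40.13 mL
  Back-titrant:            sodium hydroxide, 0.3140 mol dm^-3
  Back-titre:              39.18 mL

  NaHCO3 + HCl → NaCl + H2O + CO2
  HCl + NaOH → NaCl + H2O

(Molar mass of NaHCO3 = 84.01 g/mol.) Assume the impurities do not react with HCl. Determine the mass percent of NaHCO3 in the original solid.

51.06 %

n(HCl) added = 0.04013 × 1.164 = 0.04671 mol
n(NaOH) used in back-titration = 0.03918 × 0.3140 = 0.01230 mol
n(HCl) left over = 0.01230 mol (1:1 ratio)
n(HCl) consumed by analyte = 0.04671 − 0.01230 = 0.03441 mol
n(NaHCO3) = 0.03441 mol (1:1 ratio)
mass of NaHCO3 = 0.03441 × 84.01 = 2.891 g
% NaHCO3 = 2.891 / 5.661 × 100 = 51.06 %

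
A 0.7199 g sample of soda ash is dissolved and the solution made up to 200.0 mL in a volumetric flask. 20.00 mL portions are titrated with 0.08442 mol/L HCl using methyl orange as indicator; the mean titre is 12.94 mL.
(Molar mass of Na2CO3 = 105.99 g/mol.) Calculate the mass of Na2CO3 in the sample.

0.5789 g

Na2CO3 + 2 HCl → 2 NaCl + H2O + CO2
n(HCl) per titration = 0.01294 × 0.08442 = 1.092 × 10^-3 mol
From the 1:2 ratio, n(Na2CO3) in each aliquot = 1/2 × 1.092 × 10^-3 = 5.462 × 10^-4 mol
n(Na2CO3) in the whole flask = 5.462 × 10^-4 × 200.0/20.00 = 5.462 × 10^-3 mol
mass of Na2CO3 = 5.462 × 10^-3 × 105.99 = 0.5789 g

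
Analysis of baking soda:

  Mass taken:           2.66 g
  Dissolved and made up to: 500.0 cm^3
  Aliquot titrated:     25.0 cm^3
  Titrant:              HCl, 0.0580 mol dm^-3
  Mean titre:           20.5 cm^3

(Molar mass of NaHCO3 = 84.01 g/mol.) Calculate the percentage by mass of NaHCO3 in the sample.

NaHCO3 + HCl → NaCl + H2O + CO2
n(HCl) per titration = 0.0205 × 0.0580 = 1.19 × 10^-3 mol
n(NaHCO3) in each aliquot = 1.19 × 10^-3 mol (1:1 ratio)
n(NaHCO3) in the whole flask = 1.19 × 10^-3 × 500.0/25.0 = 0.0238 mol
mass of NaHCO3 = 0.0238 × 84.01 = 2.00 g
% NaHCO3 = 2.00 / 2.66 × 100 = 75.1 %

75.1 %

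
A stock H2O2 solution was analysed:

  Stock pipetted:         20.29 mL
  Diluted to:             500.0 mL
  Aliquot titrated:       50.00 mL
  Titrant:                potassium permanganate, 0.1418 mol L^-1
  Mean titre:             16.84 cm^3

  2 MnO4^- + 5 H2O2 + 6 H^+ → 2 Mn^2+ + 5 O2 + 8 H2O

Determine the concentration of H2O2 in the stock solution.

2.942 mol/L

n(KMnO4) = 0.01684 × 0.1418 = 2.388 × 10^-3 mol
From the 5:2 ratio, n(H2O2) in the aliquot = 5/2 × 2.388 × 10^-3 = 5.970 × 10^-3 mol
[H2O2]_dilute = 5.970 × 10^-3 / 0.05000 = 0.1194 mol/L
Dilution factor = 500.0 / 20.29 = 24.64
[H2O2]_stock = 0.1194 × 24.64 = 2.942 mol/L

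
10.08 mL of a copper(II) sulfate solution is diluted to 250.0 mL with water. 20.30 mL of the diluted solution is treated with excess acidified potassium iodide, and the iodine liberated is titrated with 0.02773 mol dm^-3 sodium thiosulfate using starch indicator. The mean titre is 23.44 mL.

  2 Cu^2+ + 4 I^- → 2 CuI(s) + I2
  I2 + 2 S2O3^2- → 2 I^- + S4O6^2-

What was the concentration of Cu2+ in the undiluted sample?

n(S2O3^2-) = 0.02344 × 0.02773 = 6.500 × 10^-4 mol
n(I2) = n(S2O3^2-)/2 = 3.250 × 10^-4 mol
From the 2:1 ratio, n(Cu2+) in the aliquot = 2/1 × 3.250 × 10^-4 = 6.500 × 10^-4 mol
[Cu2+]_dilute = 6.500 × 10^-4 / 0.02030 = 0.03202 mol/L
[Cu2+]_original = 0.03202 × 250.0/10.08 = 0.7941 mol/L

0.7941 mol/L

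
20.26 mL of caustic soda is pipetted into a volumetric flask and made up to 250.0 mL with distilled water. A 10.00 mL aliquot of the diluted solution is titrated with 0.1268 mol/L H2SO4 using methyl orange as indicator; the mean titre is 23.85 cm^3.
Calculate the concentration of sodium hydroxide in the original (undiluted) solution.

7.463 mol/L

2 NaOH + H2SO4 → Na2SO4 + 2 H2O
n(H2SO4) = 0.02385 × 0.1268 = 3.024 × 10^-3 mol
From the 2:1 ratio, n(NaOH) in the aliquot = 2/1 × 3.024 × 10^-3 = 6.048 × 10^-3 mol
[NaOH]_dilute = 6.048 × 10^-3 / 0.01000 = 0.6048 mol/L
Dilution factor = 250.0 / 20.26 = 12.34
[NaOH]_stock = 0.6048 × 12.34 = 7.463 mol/L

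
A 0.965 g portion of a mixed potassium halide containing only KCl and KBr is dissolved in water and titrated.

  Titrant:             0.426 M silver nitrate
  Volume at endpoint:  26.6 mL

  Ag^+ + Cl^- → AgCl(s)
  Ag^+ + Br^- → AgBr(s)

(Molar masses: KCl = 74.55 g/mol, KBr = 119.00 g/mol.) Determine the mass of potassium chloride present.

0.643 g

n(AgNO3) = 0.0266 × 0.426 = 0.0113 mol
Let x = n(KCl), y = n(KBr).
Titrant: 1x + 1y = 0.0113;  mass: 74.55x + 119.00y = 0.965
Solving, x = 8.63 × 10^-3 mol, y = 2.70 × 10^-3 mol
mass of KCl = 8.63 × 10^-3 × 74.55 = 0.643 g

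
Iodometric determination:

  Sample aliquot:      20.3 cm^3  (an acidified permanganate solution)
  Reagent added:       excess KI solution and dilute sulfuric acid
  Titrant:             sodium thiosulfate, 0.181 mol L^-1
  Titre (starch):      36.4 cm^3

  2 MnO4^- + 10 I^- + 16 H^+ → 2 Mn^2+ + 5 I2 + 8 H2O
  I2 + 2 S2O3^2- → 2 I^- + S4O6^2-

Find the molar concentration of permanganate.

n(S2O3^2-) = 0.0364 × 0.181 = 6.59 × 10^-3 mol
n(I2) = n(S2O3^2-)/2 = 3.29 × 10^-3 mol
From the 2:5 ratio, n(MnO4^-) in the aliquot = 2/5 × 3.29 × 10^-3 = 1.32 × 10^-3 mol
[MnO4^-] = 1.32 × 10^-3 / 0.0203 = 0.0649 mol/L

0.0649 mol/L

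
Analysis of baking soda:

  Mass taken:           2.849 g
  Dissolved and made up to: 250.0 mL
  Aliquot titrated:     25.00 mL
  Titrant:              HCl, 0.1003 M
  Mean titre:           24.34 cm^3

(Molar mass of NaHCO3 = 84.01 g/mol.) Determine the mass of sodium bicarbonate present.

2.051 g

NaHCO3 + HCl → NaCl + H2O + CO2
n(HCl) per titration = 0.02434 × 0.1003 = 2.441 × 10^-3 mol
n(NaHCO3) in each aliquot = 2.441 × 10^-3 mol (1:1 ratio)
n(NaHCO3) in the whole flask = 2.441 × 10^-3 × 250.0/25.00 = 0.02441 mol
mass of NaHCO3 = 0.02441 × 84.01 = 2.051 g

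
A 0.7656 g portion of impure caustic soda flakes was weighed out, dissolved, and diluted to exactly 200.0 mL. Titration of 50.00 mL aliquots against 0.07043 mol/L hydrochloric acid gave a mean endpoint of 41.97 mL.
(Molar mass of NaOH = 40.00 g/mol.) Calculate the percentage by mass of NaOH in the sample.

NaOH + HCl → NaCl + H2O
n(HCl) per titration = 0.04197 × 0.07043 = 2.956 × 10^-3 mol
n(NaOH) in each aliquot = 2.956 × 10^-3 mol (1:1 ratio)
n(NaOH) in the whole flask = 2.956 × 10^-3 × 200.0/50.00 = 0.01182 mol
mass of NaOH = 0.01182 × 40.00 = 0.4730 g
% NaOH = 0.4730 / 0.7656 × 100 = 61.78 %

61.78 %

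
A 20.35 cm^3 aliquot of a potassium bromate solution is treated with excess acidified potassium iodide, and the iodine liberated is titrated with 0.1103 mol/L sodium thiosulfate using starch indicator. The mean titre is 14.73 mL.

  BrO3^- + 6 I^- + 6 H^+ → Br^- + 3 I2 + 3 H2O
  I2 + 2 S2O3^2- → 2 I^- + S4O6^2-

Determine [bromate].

0.01331 mol/L

n(S2O3^2-) = 0.01473 × 0.1103 = 1.625 × 10^-3 mol
n(I2) = n(S2O3^2-)/2 = 8.124 × 10^-4 mol
From the 1:3 ratio, n(BrO3^-) in the aliquot = 1/3 × 8.124 × 10^-4 = 2.708 × 10^-4 mol
[BrO3^-] = 2.708 × 10^-4 / 0.02035 = 0.01331 mol/L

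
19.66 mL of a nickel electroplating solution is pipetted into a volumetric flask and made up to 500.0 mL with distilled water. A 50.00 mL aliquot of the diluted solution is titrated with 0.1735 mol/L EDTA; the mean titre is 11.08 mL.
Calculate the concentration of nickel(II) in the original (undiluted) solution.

0.9778 mol/L

Ni^2+ + EDTA^4- → [Ni(EDTA)]^2-
n(EDTA) = 0.01108 × 0.1735 = 1.922 × 10^-3 mol
n(Ni2+) in the aliquot = 1.922 × 10^-3 mol (1:1 ratio)
[Ni2+]_dilute = 1.922 × 10^-3 / 0.05000 = 0.03845 mol/L
Dilution factor = 500.0 / 19.66 = 25.43
[Ni2+]_stock = 0.03845 × 25.43 = 0.9778 mol/L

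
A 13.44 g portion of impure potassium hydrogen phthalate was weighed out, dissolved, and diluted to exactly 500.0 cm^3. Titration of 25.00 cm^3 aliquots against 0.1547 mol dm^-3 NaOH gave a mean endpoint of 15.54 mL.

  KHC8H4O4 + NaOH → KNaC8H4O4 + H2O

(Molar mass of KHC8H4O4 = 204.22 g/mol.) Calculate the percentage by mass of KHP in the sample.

73.06 %

n(NaOH) per titration = 0.01554 × 0.1547 = 2.404 × 10^-3 mol
n(KHC8H4O4) in each aliquot = 2.404 × 10^-3 mol (1:1 ratio)
n(KHC8H4O4) in the whole flask = 2.404 × 10^-3 × 500.0/25.00 = 0.04808 mol
mass of KHC8H4O4 = 0.04808 × 204.22 = 9.819 g
% KHC8H4O4 = 9.819 / 13.44 × 100 = 73.06 %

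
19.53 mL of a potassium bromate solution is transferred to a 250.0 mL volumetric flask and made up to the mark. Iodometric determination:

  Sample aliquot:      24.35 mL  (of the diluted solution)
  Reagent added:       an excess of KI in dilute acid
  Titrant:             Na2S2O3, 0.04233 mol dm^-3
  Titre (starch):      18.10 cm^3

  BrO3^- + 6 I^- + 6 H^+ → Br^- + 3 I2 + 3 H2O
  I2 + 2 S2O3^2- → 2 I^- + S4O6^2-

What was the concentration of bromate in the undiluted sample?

0.06713 mol/L

n(S2O3^2-) = 0.01810 × 0.04233 = 7.662 × 10^-4 mol
n(I2) = n(S2O3^2-)/2 = 3.831 × 10^-4 mol
From the 1:3 ratio, n(BrO3^-) in the aliquot = 1/3 × 3.831 × 10^-4 = 1.277 × 10^-4 mol
[BrO3^-]_dilute = 1.277 × 10^-4 / 0.02435 = 0.005244 mol/L
[BrO3^-]_original = 0.005244 × 250.0/19.53 = 0.06713 mol/L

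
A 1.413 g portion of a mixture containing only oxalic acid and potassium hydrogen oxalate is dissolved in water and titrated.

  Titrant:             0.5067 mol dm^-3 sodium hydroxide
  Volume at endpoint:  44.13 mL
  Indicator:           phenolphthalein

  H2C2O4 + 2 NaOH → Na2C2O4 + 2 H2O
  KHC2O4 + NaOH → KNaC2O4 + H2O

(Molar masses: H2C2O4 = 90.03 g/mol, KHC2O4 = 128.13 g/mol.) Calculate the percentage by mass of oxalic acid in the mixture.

n(NaOH) = 0.04413 × 0.5067 = 0.02236 mol
Let x = n(H2C2O4), y = n(KHC2O4).
Titrant: 2x + 1y = 0.02236;  mass: 90.03x + 128.13y = 1.413
Solving, x = 8.735 × 10^-3 mol, y = 4.890 × 10^-3 mol
mass of H2C2O4 = 8.735 × 10^-3 × 90.03 = 0.7864 g
% H2C2O4 = 0.7864 / 1.413 × 100 = 55.66 %

55.66 %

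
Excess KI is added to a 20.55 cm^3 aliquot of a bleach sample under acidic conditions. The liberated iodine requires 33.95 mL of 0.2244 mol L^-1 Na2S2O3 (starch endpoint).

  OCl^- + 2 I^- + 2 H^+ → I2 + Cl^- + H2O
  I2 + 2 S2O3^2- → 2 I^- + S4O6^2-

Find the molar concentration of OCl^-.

0.1854 mol/L

n(S2O3^2-) = 0.03395 × 0.2244 = 7.618 × 10^-3 mol
n(I2) = n(S2O3^2-)/2 = 3.809 × 10^-3 mol
n(OCl^-) in the aliquot = 3.809 × 10^-3 mol (1:1 ratio)
[OCl^-] = 3.809 × 10^-3 / 0.02055 = 0.1854 mol/L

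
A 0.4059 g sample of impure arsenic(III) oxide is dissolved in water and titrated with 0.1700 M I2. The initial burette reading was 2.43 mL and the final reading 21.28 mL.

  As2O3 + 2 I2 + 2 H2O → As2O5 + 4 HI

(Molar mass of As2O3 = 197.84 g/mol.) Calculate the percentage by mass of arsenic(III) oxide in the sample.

78.10 %

n(I2) = 0.01885 L × 0.1700 mol/L = 3.205 × 10^-3 mol
From the 1:2 ratio, n(As2O3) = 1/2 × 3.205 × 10^-3 = 1.602 × 10^-3 mol
mass of As2O3 = 1.602 × 10^-3 × 197.84 g/mol = 0.3170 g
% As2O3 = 0.3170 / 0.4059 × 100 = 78.10 %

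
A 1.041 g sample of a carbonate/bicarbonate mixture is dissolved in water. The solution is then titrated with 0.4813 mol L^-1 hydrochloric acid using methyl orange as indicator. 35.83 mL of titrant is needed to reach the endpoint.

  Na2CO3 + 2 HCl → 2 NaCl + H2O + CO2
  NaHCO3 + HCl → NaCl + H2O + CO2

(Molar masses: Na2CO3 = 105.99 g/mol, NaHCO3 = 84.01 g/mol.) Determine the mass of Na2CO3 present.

n(HCl) = 0.03583 × 0.4813 = 0.01724 mol
Let x = n(Na2CO3), y = n(NaHCO3).
Titrant: 2x + 1y = 0.01724;  mass: 105.99x + 84.01y = 1.041
Solving, x = 6.573 × 10^-3 mol, y = 4.098 × 10^-3 mol
mass of Na2CO3 = 6.573 × 10^-3 × 105.99 = 0.6967 g

0.6967 g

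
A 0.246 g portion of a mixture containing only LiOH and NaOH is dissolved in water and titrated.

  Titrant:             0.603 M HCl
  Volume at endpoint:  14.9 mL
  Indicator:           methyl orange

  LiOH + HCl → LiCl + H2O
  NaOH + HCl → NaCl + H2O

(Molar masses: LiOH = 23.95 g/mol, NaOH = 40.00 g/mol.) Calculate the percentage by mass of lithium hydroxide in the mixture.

n(HCl) = 0.0149 × 0.603 = 8.98 × 10^-3 mol
Let x = n(LiOH), y = n(NaOH).
Titrant: 1x + 1y = 8.98 × 10^-3;  mass: 23.95x + 40.00y = 0.246
Solving, x = 7.06 × 10^-3 mol, y = 1.92 × 10^-3 mol
mass of LiOH = 7.06 × 10^-3 × 23.95 = 0.169 g
% LiOH = 0.169 / 0.246 × 100 = 68.8 %

68.8 %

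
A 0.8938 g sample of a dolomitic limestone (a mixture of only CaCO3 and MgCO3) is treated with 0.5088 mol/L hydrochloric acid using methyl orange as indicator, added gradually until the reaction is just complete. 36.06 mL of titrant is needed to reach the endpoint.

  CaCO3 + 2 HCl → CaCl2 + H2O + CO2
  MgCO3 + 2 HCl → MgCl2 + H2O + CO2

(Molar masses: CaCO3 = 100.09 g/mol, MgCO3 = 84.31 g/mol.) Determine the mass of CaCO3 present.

0.7635 g

n(HCl) = 0.03606 × 0.5088 = 0.01835 mol
Let x = n(CaCO3), y = n(MgCO3).
Titrant: 2x + 2y = 0.01835;  mass: 100.09x + 84.31y = 0.8938
Solving, x = 7.628 × 10^-3 mol, y = 1.546 × 10^-3 mol
mass of CaCO3 = 7.628 × 10^-3 × 100.09 = 0.7635 g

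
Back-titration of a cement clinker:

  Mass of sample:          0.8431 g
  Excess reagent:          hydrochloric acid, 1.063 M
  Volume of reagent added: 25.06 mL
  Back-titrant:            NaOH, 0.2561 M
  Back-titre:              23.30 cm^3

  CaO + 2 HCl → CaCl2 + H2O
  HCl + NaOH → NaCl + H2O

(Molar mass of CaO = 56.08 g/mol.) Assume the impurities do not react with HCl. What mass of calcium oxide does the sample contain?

n(HCl) added = 0.02506 × 1.063 = 0.02664 mol
n(NaOH) used in back-titration = 0.02330 × 0.2561 = 5.967 × 10^-3 mol
n(HCl) left over = 5.967 × 10^-3 mol (1:1 ratio)
n(HCl) consumed by analyte = 0.02664 − 5.967 × 10^-3 = 0.02067 mol
From the 1:2 ratio, n(CaO) = 1/2 × 0.02067 = 0.01034 mol
mass of CaO = 0.01034 × 56.08 = 0.5796 g

0.5796 g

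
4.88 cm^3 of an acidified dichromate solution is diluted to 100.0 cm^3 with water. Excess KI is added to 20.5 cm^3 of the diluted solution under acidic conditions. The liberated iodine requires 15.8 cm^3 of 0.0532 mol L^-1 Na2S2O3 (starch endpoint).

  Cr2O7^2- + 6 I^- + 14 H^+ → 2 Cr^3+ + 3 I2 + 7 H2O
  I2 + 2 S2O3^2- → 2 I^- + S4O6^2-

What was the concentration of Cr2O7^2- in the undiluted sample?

0.140 mol/L

n(S2O3^2-) = 0.0158 × 0.0532 = 8.41 × 10^-4 mol
n(I2) = n(S2O3^2-)/2 = 4.20 × 10^-4 mol
From the 1:3 ratio, n(Cr2O7^2-) in the aliquot = 1/3 × 4.20 × 10^-4 = 1.40 × 10^-4 mol
[Cr2O7^2-]_dilute = 1.40 × 10^-4 / 0.0205 = 0.00683 mol/L
[Cr2O7^2-]_original = 0.00683 × 100.0/4.88 = 0.140 mol/L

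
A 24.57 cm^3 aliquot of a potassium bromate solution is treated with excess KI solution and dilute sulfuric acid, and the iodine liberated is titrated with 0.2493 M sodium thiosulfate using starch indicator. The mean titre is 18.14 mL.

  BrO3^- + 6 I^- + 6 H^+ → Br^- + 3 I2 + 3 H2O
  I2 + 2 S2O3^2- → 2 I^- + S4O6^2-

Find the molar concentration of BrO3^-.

n(S2O3^2-) = 0.01814 × 0.2493 = 4.522 × 10^-3 mol
n(I2) = n(S2O3^2-)/2 = 2.261 × 10^-3 mol
From the 1:3 ratio, n(BrO3^-) in the aliquot = 1/3 × 2.261 × 10^-3 = 7.537 × 10^-4 mol
[BrO3^-] = 7.537 × 10^-4 / 0.02457 = 0.03068 mol/L

0.03068 M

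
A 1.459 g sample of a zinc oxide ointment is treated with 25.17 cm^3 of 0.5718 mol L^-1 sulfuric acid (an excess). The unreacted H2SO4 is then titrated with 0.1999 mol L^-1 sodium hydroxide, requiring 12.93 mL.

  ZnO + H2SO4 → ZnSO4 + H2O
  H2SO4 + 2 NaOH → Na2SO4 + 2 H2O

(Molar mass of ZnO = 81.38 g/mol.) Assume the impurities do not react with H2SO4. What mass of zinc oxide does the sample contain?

n(H2SO4) added = 0.02517 × 0.5718 = 0.01439 mol
n(NaOH) used in back-titration = 0.01293 × 0.1999 = 2.585 × 10^-3 mol
From the 1:2 ratio, n(H2SO4) left over = 1/2 × 2.585 × 10^-3 = 1.292 × 10^-3 mol
n(H2SO4) consumed by analyte = 0.01439 − 1.292 × 10^-3 = 0.01310 mol
n(ZnO) = 0.01310 mol (1:1 ratio)
mass of ZnO = 0.01310 × 81.38 = 1.066 g

1.066 g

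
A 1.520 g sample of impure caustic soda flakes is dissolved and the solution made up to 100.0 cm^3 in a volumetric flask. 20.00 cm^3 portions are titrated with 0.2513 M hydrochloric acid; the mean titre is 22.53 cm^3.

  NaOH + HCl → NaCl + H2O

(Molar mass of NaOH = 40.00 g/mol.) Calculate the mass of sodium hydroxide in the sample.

n(HCl) per titration = 0.02253 × 0.2513 = 5.662 × 10^-3 mol
n(NaOH) in each aliquot = 5.662 × 10^-3 mol (1:1 ratio)
n(NaOH) in the whole flask = 5.662 × 10^-3 × 100.0/20.00 = 0.02831 mol
mass of NaOH = 0.02831 × 40.00 = 1.132 g

1.132 g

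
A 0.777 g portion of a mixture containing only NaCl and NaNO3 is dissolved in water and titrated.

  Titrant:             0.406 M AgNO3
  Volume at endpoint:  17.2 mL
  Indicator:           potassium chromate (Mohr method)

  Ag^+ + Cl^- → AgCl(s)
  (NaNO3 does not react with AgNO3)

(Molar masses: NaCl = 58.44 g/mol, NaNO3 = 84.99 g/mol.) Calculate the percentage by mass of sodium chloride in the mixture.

n(AgNO3) = 0.0172 × 0.406 = 6.98 × 10^-3 mol
Let x = n(NaCl), y = n(NaNO3).
Titrant: 1x = 6.98 × 10^-3;  mass: 58.44x + 84.99y = 0.777
Solving, x = 6.98 × 10^-3 mol, y = 4.34 × 10^-3 mol
mass of NaCl = 6.98 × 10^-3 × 58.44 = 0.408 g
% NaCl = 0.408 / 0.777 × 100 = 52.5 %

52.5 %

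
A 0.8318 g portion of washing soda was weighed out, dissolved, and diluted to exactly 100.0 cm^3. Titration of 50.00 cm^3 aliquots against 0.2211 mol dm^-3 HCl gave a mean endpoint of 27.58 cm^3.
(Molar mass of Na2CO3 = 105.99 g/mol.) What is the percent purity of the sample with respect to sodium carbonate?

77.70 %

Na2CO3 + 2 HCl → 2 NaCl + H2O + CO2
n(HCl) per titration = 0.02758 × 0.2211 = 6.098 × 10^-3 mol
From the 1:2 ratio, n(Na2CO3) in each aliquot = 1/2 × 6.098 × 10^-3 = 3.049 × 10^-3 mol
n(Na2CO3) in the whole flask = 3.049 × 10^-3 × 100.0/50.00 = 6.098 × 10^-3 mol
mass of Na2CO3 = 6.098 × 10^-3 × 105.99 = 0.6463 g
% Na2CO3 = 0.6463 / 0.8318 × 100 = 77.70 %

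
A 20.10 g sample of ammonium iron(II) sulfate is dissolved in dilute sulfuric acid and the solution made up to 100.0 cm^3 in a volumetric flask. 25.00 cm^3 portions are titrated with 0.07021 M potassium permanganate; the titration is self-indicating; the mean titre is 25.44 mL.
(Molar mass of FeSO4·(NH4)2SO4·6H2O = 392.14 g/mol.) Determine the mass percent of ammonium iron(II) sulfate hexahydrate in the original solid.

MnO4^- + 5 Fe^2+ + 8 H^+ → Mn^2+ + 5 Fe^3+ + 4 H2O
n(KMnO4) per titration = 0.02544 × 0.07021 = 1.786 × 10^-3 mol
From the 5:1 ratio, n(FeSO4·(NH4)2SO4·6H2O) in each aliquot = 5/1 × 1.786 × 10^-3 = 8.931 × 10^-3 mol
n(FeSO4·(NH4)2SO4·6H2O) in the whole flask = 8.931 × 10^-3 × 100.0/25.00 = 0.03572 mol
mass of FeSO4·(NH4)2SO4·6H2O = 0.03572 × 392.14 = 14.01 g
% FeSO4·(NH4)2SO4·6H2O = 14.01 / 20.10 × 100 = 69.69 %

69.69 %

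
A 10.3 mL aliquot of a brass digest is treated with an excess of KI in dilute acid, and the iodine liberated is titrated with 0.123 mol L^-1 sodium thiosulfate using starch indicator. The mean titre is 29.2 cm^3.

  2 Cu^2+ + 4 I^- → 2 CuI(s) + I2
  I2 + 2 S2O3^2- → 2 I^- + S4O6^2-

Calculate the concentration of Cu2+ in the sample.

n(S2O3^2-) = 0.0292 × 0.123 = 3.59 × 10^-3 mol
n(I2) = n(S2O3^2-)/2 = 1.80 × 10^-3 mol
From the 2:1 ratio, n(Cu2+) in the aliquot = 2/1 × 1.80 × 10^-3 = 3.59 × 10^-3 mol
[Cu2+] = 3.59 × 10^-3 / 0.0103 = 0.349 mol/L

0.349 mol/L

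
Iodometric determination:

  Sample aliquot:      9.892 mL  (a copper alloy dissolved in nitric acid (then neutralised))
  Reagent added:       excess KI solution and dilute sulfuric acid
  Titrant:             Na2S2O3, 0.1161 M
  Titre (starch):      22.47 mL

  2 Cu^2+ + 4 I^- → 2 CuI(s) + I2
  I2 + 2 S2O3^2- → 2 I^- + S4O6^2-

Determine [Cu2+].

n(S2O3^2-) = 0.02247 × 0.1161 = 2.609 × 10^-3 mol
n(I2) = n(S2O3^2-)/2 = 1.304 × 10^-3 mol
From the 2:1 ratio, n(Cu2+) in the aliquot = 2/1 × 1.304 × 10^-3 = 2.609 × 10^-3 mol
[Cu2+] = 2.609 × 10^-3 / 0.009892 = 0.2637 mol/L

0.2637 M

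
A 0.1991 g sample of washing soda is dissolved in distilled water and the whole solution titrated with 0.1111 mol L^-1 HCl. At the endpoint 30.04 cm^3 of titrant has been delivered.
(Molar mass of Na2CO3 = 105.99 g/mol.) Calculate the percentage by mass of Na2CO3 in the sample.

Na2CO3 + 2 HCl → 2 NaCl + H2O + CO2
n(HCl) = 0.03004 L × 0.1111 mol/L = 3.337 × 10^-3 mol
From the 1:2 ratio, n(Na2CO3) = 1/2 × 3.337 × 10^-3 = 1.669 × 10^-3 mol
mass of Na2CO3 = 1.669 × 10^-3 × 105.99 g/mol = 0.1769 g
% Na2CO3 = 0.1769 / 0.1991 × 100 = 88.83 %

88.83 %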